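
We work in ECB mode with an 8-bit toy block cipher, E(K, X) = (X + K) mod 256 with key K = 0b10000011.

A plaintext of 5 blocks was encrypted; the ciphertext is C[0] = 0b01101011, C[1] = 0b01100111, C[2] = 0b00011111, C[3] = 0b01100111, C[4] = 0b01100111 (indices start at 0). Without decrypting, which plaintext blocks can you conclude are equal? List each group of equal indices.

P[1] = P[3] = P[4]

ECB encrypts each block independently with the same key, so equal ciphertext blocks imply equal plaintext blocks.
C[1] = C[3] = C[4] = 0b01100111, so P[1] = P[3] = P[4].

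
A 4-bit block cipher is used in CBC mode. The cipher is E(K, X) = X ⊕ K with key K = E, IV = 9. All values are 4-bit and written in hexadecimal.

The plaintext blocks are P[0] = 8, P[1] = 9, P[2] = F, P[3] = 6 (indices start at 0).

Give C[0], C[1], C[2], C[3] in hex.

C[0] = F, C[1] = 8, C[2] = 9, C[3] = 1

CBC encryption: C_i = E(K, P_i ⊕ C_{i−1}), with C_{−1} = IV.
C[0]: P[0] ⊕ 9 = 1; E(K, 1) = F.
C[1]: P[1] ⊕ F = 6; E(K, 6) = 8.
C[2]: P[2] ⊕ 8 = 7; E(K, 7) = 9.
C[3]: P[3] ⊕ 9 = F; E(K, F) = 1.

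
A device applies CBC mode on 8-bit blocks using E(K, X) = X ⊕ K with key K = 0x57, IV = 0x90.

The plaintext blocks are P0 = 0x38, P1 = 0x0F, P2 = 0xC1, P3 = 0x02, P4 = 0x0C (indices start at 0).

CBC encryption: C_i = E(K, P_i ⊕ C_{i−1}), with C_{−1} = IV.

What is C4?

C4 = 0x3F

C0: P0 ⊕ 0x90 = 0xA8; E(K, 0xA8) = 0xFF.
C1: P1 ⊕ 0xFF = 0xF0; E(K, 0xF0) = 0xA7.
C2: P2 ⊕ 0xA7 = 0x66; E(K, 0x66) = 0x31.
C3: P3 ⊕ 0x31 = 0x33; E(K, 0x33) = 0x64.
C4: P4 ⊕ 0x64 = 0x68; E(K, 0x68) = 0x3F.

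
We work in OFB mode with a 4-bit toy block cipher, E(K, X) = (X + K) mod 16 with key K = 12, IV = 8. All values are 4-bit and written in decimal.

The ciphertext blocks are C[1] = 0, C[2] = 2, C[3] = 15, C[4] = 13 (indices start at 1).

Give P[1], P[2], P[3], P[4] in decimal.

OFB decryption: S_i = E(K, S_{i−1}) with S_{0} = IV; P_i = C_i ⊕ S_i.
P[1]: S = E(K, 8) = 4; 0 ⊕ 4 = 4.
P[2]: S = E(K, 4) = 0; 2 ⊕ 0 = 2.
P[3]: S = E(K, 0) = 12; 15 ⊕ 12 = 3.
P[4]: S = E(K, 12) = 8; 13 ⊕ 8 = 5.

P[1] = 4, P[2] = 2, P[3] = 3, P[4] = 5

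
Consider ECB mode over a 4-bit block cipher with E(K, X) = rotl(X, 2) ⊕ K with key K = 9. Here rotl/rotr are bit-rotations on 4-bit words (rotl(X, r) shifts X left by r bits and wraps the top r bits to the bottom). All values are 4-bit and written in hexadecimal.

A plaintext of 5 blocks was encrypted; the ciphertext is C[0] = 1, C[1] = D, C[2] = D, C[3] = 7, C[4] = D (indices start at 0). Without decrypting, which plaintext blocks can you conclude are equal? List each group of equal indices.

P[1] = P[2] = P[4]

ECB encrypts each block independently with the same key, so equal ciphertext blocks imply equal plaintext blocks.
C[1] = C[2] = C[4] = D, so P[1] = P[2] = P[4].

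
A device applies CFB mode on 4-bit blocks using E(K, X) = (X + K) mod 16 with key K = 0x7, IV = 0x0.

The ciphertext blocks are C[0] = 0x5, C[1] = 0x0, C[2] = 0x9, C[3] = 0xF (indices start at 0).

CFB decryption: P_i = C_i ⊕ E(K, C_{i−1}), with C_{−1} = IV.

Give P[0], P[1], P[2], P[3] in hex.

P[0]: E(K, 0x0) = 0x7; 0x5 ⊕ 0x7 = 0x2.
P[1]: E(K, 0x5) = 0xC; 0x0 ⊕ 0xC = 0xC.
P[2]: E(K, 0x0) = 0x7; 0x9 ⊕ 0x7 = 0xE.
P[3]: E(K, 0x9) = 0x0; 0xF ⊕ 0x0 = 0xF.

P[0] = 0x2, P[1] = 0xC, P[2] = 0xE, P[3] = 0xF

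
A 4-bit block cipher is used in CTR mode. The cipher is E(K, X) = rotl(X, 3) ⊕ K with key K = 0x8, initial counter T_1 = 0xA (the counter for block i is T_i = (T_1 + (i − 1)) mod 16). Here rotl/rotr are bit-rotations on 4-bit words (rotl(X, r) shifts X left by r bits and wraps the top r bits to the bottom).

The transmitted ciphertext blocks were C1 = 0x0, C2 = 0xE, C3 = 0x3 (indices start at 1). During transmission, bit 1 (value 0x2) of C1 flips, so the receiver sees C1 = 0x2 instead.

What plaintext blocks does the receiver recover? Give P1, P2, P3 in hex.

CTR decryption: S_i = E(K, T_i) where T_i is the counter for block i; P_i = C_i ⊕ S_i.
Only C1 changed, to 0x2. In CTR, a change in C_i flips the same bit in P_i only; the keystream is unaffected. Decrypting the received ciphertext:
P1: T = 0xA, S = E(K, T) = 0xD; 0x2 ⊕ 0xD = 0xF.
P2: T = 0xB, S = E(K, T) = 0x5; 0xE ⊕ 0x5 = 0xB.
P3: T = 0xC, S = E(K, T) = 0xE; 0x3 ⊕ 0xE = 0xD.
Blocks that differ from the original plaintext: P1.

P1 = 0xF, P2 = 0xB, P3 = 0xD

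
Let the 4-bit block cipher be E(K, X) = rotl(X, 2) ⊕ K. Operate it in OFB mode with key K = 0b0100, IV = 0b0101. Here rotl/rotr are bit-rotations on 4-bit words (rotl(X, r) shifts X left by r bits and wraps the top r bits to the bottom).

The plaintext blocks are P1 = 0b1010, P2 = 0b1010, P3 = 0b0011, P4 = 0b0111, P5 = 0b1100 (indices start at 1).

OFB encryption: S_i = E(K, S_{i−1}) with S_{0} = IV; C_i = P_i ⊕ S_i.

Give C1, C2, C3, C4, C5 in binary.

C1: S = E(K, 0b0101) = 0b0001; 0b1010 ⊕ 0b0001 = 0b1011.
C2: S = E(K, 0b0001) = 0b0000; 0b1010 ⊕ 0b0000 = 0b1010.
C3: S = E(K, 0b0000) = 0b0100; 0b0011 ⊕ 0b0100 = 0b0111.
C4: S = E(K, 0b0100) = 0b0101; 0b0111 ⊕ 0b0101 = 0b0010.
C5: S = E(K, 0b0101) = 0b0001; 0b1100 ⊕ 0b0001 = 0b1101.

C1 = 0b1011, C2 = 0b1010, C3 = 0b0111, C4 = 0b0010, C5 = 0b1101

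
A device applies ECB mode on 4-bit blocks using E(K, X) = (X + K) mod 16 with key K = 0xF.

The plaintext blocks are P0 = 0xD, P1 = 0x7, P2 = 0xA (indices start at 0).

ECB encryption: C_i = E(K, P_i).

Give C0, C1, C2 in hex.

C0 = 0xC, C1 = 0x6, C2 = 0x9

C0: E(K, 0xD) = 0xC.
C1: E(K, 0x7) = 0x6.
C2: E(K, 0xA) = 0x9.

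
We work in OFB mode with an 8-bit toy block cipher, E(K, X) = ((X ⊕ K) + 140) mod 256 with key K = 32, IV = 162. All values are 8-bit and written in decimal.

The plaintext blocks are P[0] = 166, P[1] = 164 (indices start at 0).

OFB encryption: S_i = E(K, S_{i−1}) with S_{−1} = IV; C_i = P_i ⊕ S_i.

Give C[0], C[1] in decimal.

C[0] = 168, C[1] = 30

C[0]: S = E(K, 162) = 14; 166 ⊕ 14 = 168.
C[1]: S = E(K, 14) = 186; 164 ⊕ 186 = 30.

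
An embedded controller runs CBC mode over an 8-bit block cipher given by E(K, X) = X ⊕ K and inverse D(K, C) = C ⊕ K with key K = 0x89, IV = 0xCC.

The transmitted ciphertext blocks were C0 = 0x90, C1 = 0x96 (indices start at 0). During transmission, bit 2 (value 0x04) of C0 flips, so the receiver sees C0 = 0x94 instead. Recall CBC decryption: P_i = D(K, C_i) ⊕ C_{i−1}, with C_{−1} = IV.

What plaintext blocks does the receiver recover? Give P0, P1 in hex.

P0 = 0xD1, P1 = 0x8B

Only C0 changed, to 0x94. In CBC, a change in C_i garbles P_i and flips the same bit in P_{i+1}. Decrypting the received ciphertext:
P0: D(K, 0x94) = 0x1D; 0x1D ⊕ 0xCC = 0xD1.
P1: D(K, 0x96) = 0x1F; 0x1F ⊕ 0x94 = 0x8B.
Blocks that differ from the original plaintext: P0, P1.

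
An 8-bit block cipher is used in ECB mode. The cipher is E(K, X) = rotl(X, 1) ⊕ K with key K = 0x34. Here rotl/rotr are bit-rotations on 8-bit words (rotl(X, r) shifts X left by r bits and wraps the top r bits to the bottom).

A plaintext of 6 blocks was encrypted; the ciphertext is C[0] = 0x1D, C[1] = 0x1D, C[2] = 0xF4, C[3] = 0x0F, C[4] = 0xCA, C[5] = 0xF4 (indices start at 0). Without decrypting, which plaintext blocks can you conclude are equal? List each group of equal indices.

ECB encrypts each block independently with the same key, so equal ciphertext blocks imply equal plaintext blocks.
C[0] = C[1] = 0x1D, so P[0] = P[1].
C[2] = C[5] = 0xF4, so P[2] = P[5].

P[0] = P[1]; P[2] = P[5]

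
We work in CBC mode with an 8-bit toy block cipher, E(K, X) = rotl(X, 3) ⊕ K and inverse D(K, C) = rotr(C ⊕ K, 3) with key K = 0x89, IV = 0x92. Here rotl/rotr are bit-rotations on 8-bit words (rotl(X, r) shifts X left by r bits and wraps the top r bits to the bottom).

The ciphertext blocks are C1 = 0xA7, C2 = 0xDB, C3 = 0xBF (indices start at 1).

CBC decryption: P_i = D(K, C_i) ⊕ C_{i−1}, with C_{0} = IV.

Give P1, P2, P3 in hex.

P1: D(K, 0xA7) = 0xC5; 0xC5 ⊕ 0x92 = 0x57.
P2: D(K, 0xDB) = 0x4A; 0x4A ⊕ 0xA7 = 0xED.
P3: D(K, 0xBF) = 0xC6; 0xC6 ⊕ 0xDB = 0x1D.

P1 = 0x57, P2 = 0xED, P3 = 0x1D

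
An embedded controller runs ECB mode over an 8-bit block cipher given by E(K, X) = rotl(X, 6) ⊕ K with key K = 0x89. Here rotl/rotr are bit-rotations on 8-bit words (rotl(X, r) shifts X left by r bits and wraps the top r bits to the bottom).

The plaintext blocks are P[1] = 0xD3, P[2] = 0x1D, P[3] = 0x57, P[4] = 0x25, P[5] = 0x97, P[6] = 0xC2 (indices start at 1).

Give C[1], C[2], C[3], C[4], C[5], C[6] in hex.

C[1] = 0x7D, C[2] = 0xCE, C[3] = 0x5C, C[4] = 0xC0, C[5] = 0x6C, C[6] = 0x39

ECB encryption: C_i = E(K, P_i).
C[1]: E(K, 0xD3) = 0x7D.
C[2]: E(K, 0x1D) = 0xCE.
C[3]: E(K, 0x57) = 0x5C.
C[4]: E(K, 0x25) = 0xC0.
C[5]: E(K, 0x97) = 0x6C.
C[6]: E(K, 0xC2) = 0x39.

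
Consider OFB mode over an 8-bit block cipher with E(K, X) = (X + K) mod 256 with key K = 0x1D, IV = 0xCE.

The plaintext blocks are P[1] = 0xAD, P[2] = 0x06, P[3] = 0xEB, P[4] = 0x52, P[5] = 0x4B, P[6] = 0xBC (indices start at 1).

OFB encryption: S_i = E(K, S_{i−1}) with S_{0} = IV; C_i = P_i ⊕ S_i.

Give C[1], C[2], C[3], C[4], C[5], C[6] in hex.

C[1] = 0x46, C[2] = 0x0E, C[3] = 0xCE, C[4] = 0x10, C[5] = 0x14, C[6] = 0xC0

C[1]: S = E(K, 0xCE) = 0xEB; 0xAD ⊕ 0xEB = 0x46.
C[2]: S = E(K, 0xEB) = 0x08; 0x06 ⊕ 0x08 = 0x0E.
C[3]: S = E(K, 0x08) = 0x25; 0xEB ⊕ 0x25 = 0xCE.
C[4]: S = E(K, 0x25) = 0x42; 0x52 ⊕ 0x42 = 0x10.
C[5]: S = E(K, 0x42) = 0x5F; 0x4B ⊕ 0x5F = 0x14.
C[6]: S = E(K, 0x5F) = 0x7C; 0xBC ⊕ 0x7C = 0xC0.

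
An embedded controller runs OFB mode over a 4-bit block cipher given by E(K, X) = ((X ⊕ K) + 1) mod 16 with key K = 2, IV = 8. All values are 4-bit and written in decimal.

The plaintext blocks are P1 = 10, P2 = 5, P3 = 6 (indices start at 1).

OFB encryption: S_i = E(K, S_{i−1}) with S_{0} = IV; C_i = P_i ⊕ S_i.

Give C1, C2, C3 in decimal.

C1 = 1, C2 = 15, C3 = 15

C1: S = E(K, 8) = 11; 10 ⊕ 11 = 1.
C2: S = E(K, 11) = 10; 5 ⊕ 10 = 15.
C3: S = E(K, 10) = 9; 6 ⊕ 9 = 15.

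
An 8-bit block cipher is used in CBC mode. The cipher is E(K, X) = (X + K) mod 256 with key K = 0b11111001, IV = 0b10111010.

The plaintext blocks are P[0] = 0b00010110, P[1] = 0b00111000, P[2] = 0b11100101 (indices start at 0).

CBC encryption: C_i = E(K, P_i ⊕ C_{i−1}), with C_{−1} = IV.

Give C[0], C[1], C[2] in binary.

C[0] = 0b10100101, C[1] = 0b10010110, C[2] = 0b01101100

C[0]: P[0] ⊕ 0b10111010 = 0b10101100; E(K, 0b10101100) = 0b10100101.
C[1]: P[1] ⊕ 0b10100101 = 0b10011101; E(K, 0b10011101) = 0b10010110.
C[2]: P[2] ⊕ 0b10010110 = 0b01110011; E(K, 0b01110011) = 0b01101100.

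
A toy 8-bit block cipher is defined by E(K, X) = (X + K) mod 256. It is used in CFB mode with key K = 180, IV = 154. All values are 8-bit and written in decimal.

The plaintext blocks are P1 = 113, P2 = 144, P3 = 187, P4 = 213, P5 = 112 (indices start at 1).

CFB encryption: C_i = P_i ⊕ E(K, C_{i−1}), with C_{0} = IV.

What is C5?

C1: E(K, 154) = 78; 113 ⊕ 78 = 63.
C2: E(K, 63) = 243; 144 ⊕ 243 = 99.
C3: E(K, 99) = 23; 187 ⊕ 23 = 172.
C4: E(K, 172) = 96; 213 ⊕ 96 = 181.
C5: E(K, 181) = 105; 112 ⊕ 105 = 25.

C5 = 25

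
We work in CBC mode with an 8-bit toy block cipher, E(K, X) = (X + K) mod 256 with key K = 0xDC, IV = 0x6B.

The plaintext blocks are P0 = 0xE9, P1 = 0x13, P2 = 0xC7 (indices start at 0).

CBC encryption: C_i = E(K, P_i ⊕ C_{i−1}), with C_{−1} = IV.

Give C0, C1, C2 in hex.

C0: P0 ⊕ 0x6B = 0x82; E(K, 0x82) = 0x5E.
C1: P1 ⊕ 0x5E = 0x4D; E(K, 0x4D) = 0x29.
C2: P2 ⊕ 0x29 = 0xEE; E(K, 0xEE) = 0xCA.

C0 = 0x5E, C1 = 0x29, C2 = 0xCA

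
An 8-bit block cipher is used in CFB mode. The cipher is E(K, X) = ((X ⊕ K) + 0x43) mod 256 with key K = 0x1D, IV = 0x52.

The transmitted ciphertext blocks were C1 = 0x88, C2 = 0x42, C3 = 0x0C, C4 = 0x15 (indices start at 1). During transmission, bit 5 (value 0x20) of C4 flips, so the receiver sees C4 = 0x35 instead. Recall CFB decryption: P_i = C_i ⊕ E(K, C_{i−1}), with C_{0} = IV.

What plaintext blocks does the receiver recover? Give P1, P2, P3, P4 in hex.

Only C4 changed, to 0x35. In CFB, a change in C_i flips the same bit in P_i and garbles P_{i+1}. Decrypting the received ciphertext:
P1: E(K, 0x52) = 0x92; 0x88 ⊕ 0x92 = 0x1A.
P2: E(K, 0x88) = 0xD8; 0x42 ⊕ 0xD8 = 0x9A.
P3: E(K, 0x42) = 0xA2; 0x0C ⊕ 0xA2 = 0xAE.
P4: E(K, 0x0C) = 0x54; 0x35 ⊕ 0x54 = 0x61.
Blocks that differ from the original plaintext: P4.

P1 = 0x1A, P2 = 0x9A, P3 = 0xAE, P4 = 0x61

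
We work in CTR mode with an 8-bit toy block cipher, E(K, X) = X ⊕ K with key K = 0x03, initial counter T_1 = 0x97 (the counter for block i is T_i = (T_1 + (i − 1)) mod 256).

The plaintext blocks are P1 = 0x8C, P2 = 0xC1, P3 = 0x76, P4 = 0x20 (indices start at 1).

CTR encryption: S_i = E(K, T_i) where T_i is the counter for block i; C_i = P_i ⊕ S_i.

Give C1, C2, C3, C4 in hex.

C1 = 0x18, C2 = 0x5A, C3 = 0xEC, C4 = 0xB9

C1: T = 0x97, S = E(K, T) = 0x94; 0x8C ⊕ 0x94 = 0x18.
C2: T = 0x98, S = E(K, T) = 0x9B; 0xC1 ⊕ 0x9B = 0x5A.
C3: T = 0x99, S = E(K, T) = 0x9A; 0x76 ⊕ 0x9A = 0xEC.
C4: T = 0x9A, S = E(K, T) = 0x99; 0x20 ⊕ 0x99 = 0xB9.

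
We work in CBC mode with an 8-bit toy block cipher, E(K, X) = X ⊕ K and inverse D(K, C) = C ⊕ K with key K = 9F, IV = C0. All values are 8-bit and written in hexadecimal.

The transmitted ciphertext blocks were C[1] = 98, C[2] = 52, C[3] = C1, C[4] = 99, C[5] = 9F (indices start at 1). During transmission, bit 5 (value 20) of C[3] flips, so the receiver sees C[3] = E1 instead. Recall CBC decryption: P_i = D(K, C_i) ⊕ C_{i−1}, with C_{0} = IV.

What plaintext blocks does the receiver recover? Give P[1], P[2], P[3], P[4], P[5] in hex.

P[1] = C7, P[2] = 55, P[3] = 2C, P[4] = E7, P[5] = 99

Only C[3] changed, to E1. In CBC, a change in C_i garbles P_i and flips the same bit in P_{i+1}. Decrypting the received ciphertext:
P[1]: D(K, 98) = 07; 07 ⊕ C0 = C7.
P[2]: D(K, 52) = CD; CD ⊕ 98 = 55.
P[3]: D(K, E1) = 7E; 7E ⊕ 52 = 2C.
P[4]: D(K, 99) = 06; 06 ⊕ E1 = E7.
P[5]: D(K, 9F) = 00; 00 ⊕ 99 = 99.
Blocks that differ from the original plaintext: P[3], P[4].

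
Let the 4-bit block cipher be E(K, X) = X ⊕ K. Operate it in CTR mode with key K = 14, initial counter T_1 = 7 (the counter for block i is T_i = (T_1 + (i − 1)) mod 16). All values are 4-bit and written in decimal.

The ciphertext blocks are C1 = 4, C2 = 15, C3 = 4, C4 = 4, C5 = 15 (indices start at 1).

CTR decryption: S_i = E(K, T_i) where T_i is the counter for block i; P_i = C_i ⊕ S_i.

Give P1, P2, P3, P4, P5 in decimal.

P1 = 13, P2 = 9, P3 = 3, P4 = 0, P5 = 10

P1: T = 7, S = E(K, T) = 9; 4 ⊕ 9 = 13.
P2: T = 8, S = E(K, T) = 6; 15 ⊕ 6 = 9.
P3: T = 9, S = E(K, T) = 7; 4 ⊕ 7 = 3.
P4: T = 10, S = E(K, T) = 4; 4 ⊕ 4 = 0.
P5: T = 11, S = E(K, T) = 5; 15 ⊕ 5 = 10.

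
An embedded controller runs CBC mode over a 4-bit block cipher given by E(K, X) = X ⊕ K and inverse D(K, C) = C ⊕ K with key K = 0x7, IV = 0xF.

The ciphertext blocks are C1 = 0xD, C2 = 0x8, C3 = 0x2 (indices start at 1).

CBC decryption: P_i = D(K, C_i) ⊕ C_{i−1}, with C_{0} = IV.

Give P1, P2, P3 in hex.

P1: D(K, 0xD) = 0xA; 0xA ⊕ 0xF = 0x5.
P2: D(K, 0x8) = 0xF; 0xF ⊕ 0xD = 0x2.
P3: D(K, 0x2) = 0x5; 0x5 ⊕ 0x8 = 0xD.

P1 = 0x5, P2 = 0x2, P3 = 0xD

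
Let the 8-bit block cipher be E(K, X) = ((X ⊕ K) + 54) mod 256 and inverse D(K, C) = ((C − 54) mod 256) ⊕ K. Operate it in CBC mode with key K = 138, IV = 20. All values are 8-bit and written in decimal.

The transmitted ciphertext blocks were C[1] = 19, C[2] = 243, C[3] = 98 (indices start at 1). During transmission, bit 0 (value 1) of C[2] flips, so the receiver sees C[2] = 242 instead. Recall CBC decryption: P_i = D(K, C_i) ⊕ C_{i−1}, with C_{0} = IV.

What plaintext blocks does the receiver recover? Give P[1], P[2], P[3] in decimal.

P[1] = 67, P[2] = 37, P[3] = 84

Only C[2] changed, to 242. In CBC, a change in C_i garbles P_i and flips the same bit in P_{i+1}. Decrypting the received ciphertext:
P[1]: D(K, 19) = 87; 87 ⊕ 20 = 67.
P[2]: D(K, 242) = 54; 54 ⊕ 19 = 37.
P[3]: D(K, 98) = 166; 166 ⊕ 242 = 84.
Blocks that differ from the original plaintext: P[2], P[3].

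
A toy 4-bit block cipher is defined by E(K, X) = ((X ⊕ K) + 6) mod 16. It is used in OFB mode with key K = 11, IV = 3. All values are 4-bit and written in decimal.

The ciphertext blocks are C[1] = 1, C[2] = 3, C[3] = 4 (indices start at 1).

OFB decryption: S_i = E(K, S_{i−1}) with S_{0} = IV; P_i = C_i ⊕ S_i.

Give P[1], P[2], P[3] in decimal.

P[1] = 15, P[2] = 8, P[3] = 2

P[1]: S = E(K, 3) = 14; 1 ⊕ 14 = 15.
P[2]: S = E(K, 14) = 11; 3 ⊕ 11 = 8.
P[3]: S = E(K, 11) = 6; 4 ⊕ 6 = 2.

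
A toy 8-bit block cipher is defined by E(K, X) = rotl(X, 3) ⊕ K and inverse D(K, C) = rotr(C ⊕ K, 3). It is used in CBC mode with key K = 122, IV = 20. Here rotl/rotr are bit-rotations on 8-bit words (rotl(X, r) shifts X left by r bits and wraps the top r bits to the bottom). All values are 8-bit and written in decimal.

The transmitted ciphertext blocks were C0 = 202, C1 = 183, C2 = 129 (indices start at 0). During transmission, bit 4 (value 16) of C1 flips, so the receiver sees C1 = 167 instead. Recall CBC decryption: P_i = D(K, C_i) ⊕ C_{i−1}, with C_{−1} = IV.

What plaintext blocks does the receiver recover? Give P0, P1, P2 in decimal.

Only C1 changed, to 167. In CBC, a change in C_i garbles P_i and flips the same bit in P_{i+1}. Decrypting the received ciphertext:
P0: D(K, 202) = 22; 22 ⊕ 20 = 2.
P1: D(K, 167) = 187; 187 ⊕ 202 = 113.
P2: D(K, 129) = 127; 127 ⊕ 167 = 216.
Blocks that differ from the original plaintext: P1, P2.

P0 = 2, P1 = 113, P2 = 216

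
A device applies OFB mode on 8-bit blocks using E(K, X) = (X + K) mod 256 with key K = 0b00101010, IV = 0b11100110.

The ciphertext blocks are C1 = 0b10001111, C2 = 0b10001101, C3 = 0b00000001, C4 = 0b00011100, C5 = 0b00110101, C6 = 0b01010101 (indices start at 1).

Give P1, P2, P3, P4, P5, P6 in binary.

OFB decryption: S_i = E(K, S_{i−1}) with S_{0} = IV; P_i = C_i ⊕ S_i.
P1: S = E(K, 0b11100110) = 0b00010000; 0b10001111 ⊕ 0b00010000 = 0b10011111.
P2: S = E(K, 0b00010000) = 0b00111010; 0b10001101 ⊕ 0b00111010 = 0b10110111.
P3: S = E(K, 0b00111010) = 0b01100100; 0b00000001 ⊕ 0b01100100 = 0b01100101.
P4: S = E(K, 0b01100100) = 0b10001110; 0b00011100 ⊕ 0b10001110 = 0b10010010.
P5: S = E(K, 0b10001110) = 0b10111000; 0b00110101 ⊕ 0b10111000 = 0b10001101.
P6: S = E(K, 0b10111000) = 0b11100010; 0b01010101 ⊕ 0b11100010 = 0b10110111.

P1 = 0b10011111, P2 = 0b10110111, P3 = 0b01100101, P4 = 0b10010010, P5 = 0b10001101, P6 = 0b10110111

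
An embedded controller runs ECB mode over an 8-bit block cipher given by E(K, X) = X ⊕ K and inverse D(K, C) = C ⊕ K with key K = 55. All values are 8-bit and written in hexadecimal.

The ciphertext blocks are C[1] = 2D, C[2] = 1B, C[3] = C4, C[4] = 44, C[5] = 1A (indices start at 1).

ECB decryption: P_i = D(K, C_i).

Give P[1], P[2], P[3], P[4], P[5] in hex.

P[1] = 78, P[2] = 4E, P[3] = 91, P[4] = 11, P[5] = 4F

P[1]: D(K, 2D) = 78.
P[2]: D(K, 1B) = 4E.
P[3]: D(K, C4) = 91.
P[4]: D(K, 44) = 11.
P[5]: D(K, 1A) = 4F.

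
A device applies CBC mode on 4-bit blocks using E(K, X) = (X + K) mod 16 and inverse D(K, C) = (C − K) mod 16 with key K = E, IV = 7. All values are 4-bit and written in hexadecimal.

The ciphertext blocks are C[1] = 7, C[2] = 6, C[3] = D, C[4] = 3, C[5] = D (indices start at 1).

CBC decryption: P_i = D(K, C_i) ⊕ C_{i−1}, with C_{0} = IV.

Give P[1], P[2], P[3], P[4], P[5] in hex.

P[1]: D(K, 7) = 9; 9 ⊕ 7 = E.
P[2]: D(K, 6) = 8; 8 ⊕ 7 = F.
P[3]: D(K, D) = F; F ⊕ 6 = 9.
P[4]: D(K, 3) = 5; 5 ⊕ D = 8.
P[5]: D(K, D) = F; F ⊕ 3 = C.

P[1] = E, P[2] = F, P[3] = 9, P[4] = 8, P[5] = C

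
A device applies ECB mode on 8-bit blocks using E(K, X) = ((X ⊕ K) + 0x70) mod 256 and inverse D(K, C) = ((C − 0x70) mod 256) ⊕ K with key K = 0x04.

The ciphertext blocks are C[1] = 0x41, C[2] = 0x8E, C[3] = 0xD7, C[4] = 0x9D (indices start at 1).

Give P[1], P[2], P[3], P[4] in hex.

P[1] = 0xD5, P[2] = 0x1A, P[3] = 0x63, P[4] = 0x29

ECB decryption: P_i = D(K, C_i).
P[1]: D(K, 0x41) = 0xD5.
P[2]: D(K, 0x8E) = 0x1A.
P[3]: D(K, 0xD7) = 0x63.
P[4]: D(K, 0x9D) = 0x29.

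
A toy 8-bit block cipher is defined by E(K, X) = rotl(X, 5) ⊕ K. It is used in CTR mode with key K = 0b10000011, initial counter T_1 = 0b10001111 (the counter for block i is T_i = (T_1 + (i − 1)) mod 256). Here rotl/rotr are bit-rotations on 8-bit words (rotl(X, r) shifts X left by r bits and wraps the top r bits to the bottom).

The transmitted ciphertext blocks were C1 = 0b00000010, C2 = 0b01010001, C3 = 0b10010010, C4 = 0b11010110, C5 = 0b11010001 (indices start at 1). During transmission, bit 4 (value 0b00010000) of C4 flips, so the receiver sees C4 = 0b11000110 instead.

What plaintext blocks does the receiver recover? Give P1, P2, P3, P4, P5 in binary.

CTR decryption: S_i = E(K, T_i) where T_i is the counter for block i; P_i = C_i ⊕ S_i.
Only C4 changed, to 0b11000110. In CTR, a change in C_i flips the same bit in P_i only; the keystream is unaffected. Decrypting the received ciphertext:
P1: T = 0b10001111, S = E(K, T) = 0b01110010; 0b00000010 ⊕ 0b01110010 = 0b01110000.
P2: T = 0b10010000, S = E(K, T) = 0b10010001; 0b01010001 ⊕ 0b10010001 = 0b11000000.
P3: T = 0b10010001, S = E(K, T) = 0b10110001; 0b10010010 ⊕ 0b10110001 = 0b00100011.
P4: T = 0b10010010, S = E(K, T) = 0b11010001; 0b11000110 ⊕ 0b11010001 = 0b00010111.
P5: T = 0b10010011, S = E(K, T) = 0b11110001; 0b11010001 ⊕ 0b11110001 = 0b00100000.
Blocks that differ from the original plaintext: P4.

P1 = 0b01110000, P2 = 0b11000000, P3 = 0b00100011, P4 = 0b00010111, P5 = 0b00100000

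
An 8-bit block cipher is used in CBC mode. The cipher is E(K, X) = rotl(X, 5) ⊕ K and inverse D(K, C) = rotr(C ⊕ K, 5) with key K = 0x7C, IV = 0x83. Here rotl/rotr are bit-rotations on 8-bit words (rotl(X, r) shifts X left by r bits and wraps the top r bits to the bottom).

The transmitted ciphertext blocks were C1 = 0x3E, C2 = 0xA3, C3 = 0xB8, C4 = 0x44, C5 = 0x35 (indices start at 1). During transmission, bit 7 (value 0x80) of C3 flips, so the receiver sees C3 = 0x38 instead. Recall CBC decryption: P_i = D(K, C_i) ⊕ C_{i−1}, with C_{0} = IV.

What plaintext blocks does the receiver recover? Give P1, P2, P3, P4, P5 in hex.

P1 = 0x91, P2 = 0xC0, P3 = 0x81, P4 = 0xF9, P5 = 0x0E

Only C3 changed, to 0x38. In CBC, a change in C_i garbles P_i and flips the same bit in P_{i+1}. Decrypting the received ciphertext:
P1: D(K, 0x3E) = 0x12; 0x12 ⊕ 0x83 = 0x91.
P2: D(K, 0xA3) = 0xFE; 0xFE ⊕ 0x3E = 0xC0.
P3: D(K, 0x38) = 0x22; 0x22 ⊕ 0xA3 = 0x81.
P4: D(K, 0x44) = 0xC1; 0xC1 ⊕ 0x38 = 0xF9.
P5: D(K, 0x35) = 0x4A; 0x4A ⊕ 0x44 = 0x0E.
Blocks that differ from the original plaintext: P3, P4.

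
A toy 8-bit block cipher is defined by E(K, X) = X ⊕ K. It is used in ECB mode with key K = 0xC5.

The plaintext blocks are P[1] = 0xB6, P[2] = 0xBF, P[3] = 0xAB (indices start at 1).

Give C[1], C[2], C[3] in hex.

C[1] = 0x73, C[2] = 0x7A, C[3] = 0x6E

ECB encryption: C_i = E(K, P_i).
C[1]: E(K, 0xB6) = 0x73.
C[2]: E(K, 0xBF) = 0x7A.
C[3]: E(K, 0xAB) = 0x6E.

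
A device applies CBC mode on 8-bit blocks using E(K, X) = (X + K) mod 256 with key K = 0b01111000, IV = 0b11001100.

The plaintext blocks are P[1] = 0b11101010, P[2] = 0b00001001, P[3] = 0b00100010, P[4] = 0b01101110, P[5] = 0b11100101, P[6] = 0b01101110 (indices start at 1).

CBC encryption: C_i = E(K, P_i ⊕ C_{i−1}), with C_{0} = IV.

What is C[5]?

C[5] = 0b00011110

C[1]: P[1] ⊕ 0b11001100 = 0b00100110; E(K, 0b00100110) = 0b10011110.
C[2]: P[2] ⊕ 0b10011110 = 0b10010111; E(K, 0b10010111) = 0b00001111.
C[3]: P[3] ⊕ 0b00001111 = 0b00101101; E(K, 0b00101101) = 0b10100101.
C[4]: P[4] ⊕ 0b10100101 = 0b11001011; E(K, 0b11001011) = 0b01000011.
C[5]: P[5] ⊕ 0b01000011 = 0b10100110; E(K, 0b10100110) = 0b00011110.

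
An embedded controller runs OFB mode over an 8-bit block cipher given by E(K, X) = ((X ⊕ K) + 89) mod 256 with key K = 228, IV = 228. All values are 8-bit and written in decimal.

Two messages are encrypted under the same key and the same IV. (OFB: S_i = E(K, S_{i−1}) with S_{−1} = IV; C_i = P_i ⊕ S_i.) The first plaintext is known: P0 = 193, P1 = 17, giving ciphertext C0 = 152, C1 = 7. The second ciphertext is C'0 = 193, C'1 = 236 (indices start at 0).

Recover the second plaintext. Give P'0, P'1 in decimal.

In OFB with a reused IV, both messages share the same keystream S_i, so C_i ⊕ C'_i = P_i ⊕ P'_i and thus P'_i = P_i ⊕ C_i ⊕ C'_i.
P'0: 193 ⊕ 152 ⊕ 193 = 152.
P'1: 17 ⊕ 7 ⊕ 236 = 250.

P'0 = 152, P'1 = 250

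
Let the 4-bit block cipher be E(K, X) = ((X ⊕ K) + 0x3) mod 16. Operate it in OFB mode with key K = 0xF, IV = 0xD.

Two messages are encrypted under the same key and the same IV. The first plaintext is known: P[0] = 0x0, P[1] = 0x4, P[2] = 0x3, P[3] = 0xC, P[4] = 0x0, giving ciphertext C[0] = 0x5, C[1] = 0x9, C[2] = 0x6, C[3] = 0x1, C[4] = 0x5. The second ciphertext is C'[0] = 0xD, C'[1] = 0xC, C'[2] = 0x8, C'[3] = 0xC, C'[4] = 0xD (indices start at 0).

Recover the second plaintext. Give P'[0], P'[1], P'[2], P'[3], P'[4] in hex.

In OFB with a reused IV, both messages share the same keystream S_i, so C_i ⊕ C'_i = P_i ⊕ P'_i and thus P'_i = P_i ⊕ C_i ⊕ C'_i.
P'[0]: 0x0 ⊕ 0x5 ⊕ 0xD = 0x8.
P'[1]: 0x4 ⊕ 0x9 ⊕ 0xC = 0x1.
P'[2]: 0x3 ⊕ 0x6 ⊕ 0x8 = 0xD.
P'[3]: 0xC ⊕ 0x1 ⊕ 0xC = 0x1.
P'[4]: 0x0 ⊕ 0x5 ⊕ 0xD = 0x8.

P'[0] = 0x8, P'[1] = 0x1, P'[2] = 0xD, P'[3] = 0x1, P'[4] = 0x8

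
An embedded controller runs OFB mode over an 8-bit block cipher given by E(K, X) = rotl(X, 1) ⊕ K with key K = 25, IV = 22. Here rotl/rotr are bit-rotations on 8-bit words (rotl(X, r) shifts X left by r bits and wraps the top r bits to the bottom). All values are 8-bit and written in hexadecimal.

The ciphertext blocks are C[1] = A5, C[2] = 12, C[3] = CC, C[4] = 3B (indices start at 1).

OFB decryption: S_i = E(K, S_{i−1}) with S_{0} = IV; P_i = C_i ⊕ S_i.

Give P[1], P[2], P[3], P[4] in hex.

P[1] = C4, P[2] = F5, P[3] = 26, P[4] = CB

P[1]: S = E(K, 22) = 61; A5 ⊕ 61 = C4.
P[2]: S = E(K, 61) = E7; 12 ⊕ E7 = F5.
P[3]: S = E(K, E7) = EA; CC ⊕ EA = 26.
P[4]: S = E(K, EA) = F0; 3B ⊕ F0 = CB.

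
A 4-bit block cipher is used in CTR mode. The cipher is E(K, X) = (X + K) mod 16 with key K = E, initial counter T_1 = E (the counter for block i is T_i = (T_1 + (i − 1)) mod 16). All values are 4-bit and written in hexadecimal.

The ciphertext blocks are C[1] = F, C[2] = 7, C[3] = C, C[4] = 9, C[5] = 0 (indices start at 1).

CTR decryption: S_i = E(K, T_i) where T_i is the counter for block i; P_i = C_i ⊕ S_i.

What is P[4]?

P[4] = 6

P[4]: T = 1, S = E(K, T) = F; 9 ⊕ F = 6.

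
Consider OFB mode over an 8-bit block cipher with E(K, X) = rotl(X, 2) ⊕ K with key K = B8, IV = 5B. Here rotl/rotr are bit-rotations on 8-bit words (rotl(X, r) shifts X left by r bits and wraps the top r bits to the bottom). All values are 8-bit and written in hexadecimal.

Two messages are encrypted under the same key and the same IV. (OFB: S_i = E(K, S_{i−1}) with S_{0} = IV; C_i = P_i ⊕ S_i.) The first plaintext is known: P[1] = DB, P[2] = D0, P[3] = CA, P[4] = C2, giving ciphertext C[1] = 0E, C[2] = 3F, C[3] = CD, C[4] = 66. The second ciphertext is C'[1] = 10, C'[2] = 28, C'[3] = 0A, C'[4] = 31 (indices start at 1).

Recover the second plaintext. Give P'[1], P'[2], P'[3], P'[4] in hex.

P'[1] = C5, P'[2] = C7, P'[3] = 0D, P'[4] = 95

In OFB with a reused IV, both messages share the same keystream S_i, so C_i ⊕ C'_i = P_i ⊕ P'_i and thus P'_i = P_i ⊕ C_i ⊕ C'_i.
P'[1]: DB ⊕ 0E ⊕ 10 = C5.
P'[2]: D0 ⊕ 3F ⊕ 28 = C7.
P'[3]: CA ⊕ CD ⊕ 0A = 0D.
P'[4]: C2 ⊕ 66 ⊕ 31 = 95.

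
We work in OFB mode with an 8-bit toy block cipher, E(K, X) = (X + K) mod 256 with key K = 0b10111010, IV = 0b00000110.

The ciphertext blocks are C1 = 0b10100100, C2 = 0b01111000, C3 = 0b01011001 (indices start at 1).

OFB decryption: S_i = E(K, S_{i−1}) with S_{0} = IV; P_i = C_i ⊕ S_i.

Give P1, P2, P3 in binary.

P1 = 0b01100100, P2 = 0b00000010, P3 = 0b01101101

P1: S = E(K, 0b00000110) = 0b11000000; 0b10100100 ⊕ 0b11000000 = 0b01100100.
P2: S = E(K, 0b11000000) = 0b01111010; 0b01111000 ⊕ 0b01111010 = 0b00000010.
P3: S = E(K, 0b01111010) = 0b00110100; 0b01011001 ⊕ 0b00110100 = 0b01101101.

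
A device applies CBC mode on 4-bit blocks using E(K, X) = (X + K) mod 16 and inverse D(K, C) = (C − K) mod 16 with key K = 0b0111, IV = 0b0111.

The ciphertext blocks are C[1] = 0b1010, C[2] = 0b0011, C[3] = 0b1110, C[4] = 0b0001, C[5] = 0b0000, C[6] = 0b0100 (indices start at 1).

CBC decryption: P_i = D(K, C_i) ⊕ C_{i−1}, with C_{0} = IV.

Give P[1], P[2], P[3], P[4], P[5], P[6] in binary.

P[1]: D(K, 0b1010) = 0b0011; 0b0011 ⊕ 0b0111 = 0b0100.
P[2]: D(K, 0b0011) = 0b1100; 0b1100 ⊕ 0b1010 = 0b0110.
P[3]: D(K, 0b1110) = 0b0111; 0b0111 ⊕ 0b0011 = 0b0100.
P[4]: D(K, 0b0001) = 0b1010; 0b1010 ⊕ 0b1110 = 0b0100.
P[5]: D(K, 0b0000) = 0b1001; 0b1001 ⊕ 0b0001 = 0b1000.
P[6]: D(K, 0b0100) = 0b1101; 0b1101 ⊕ 0b0000 = 0b1101.

P[1] = 0b0100, P[2] = 0b0110, P[3] = 0b0100, P[4] = 0b0100, P[5] = 0b1000, P[6] = 0b1101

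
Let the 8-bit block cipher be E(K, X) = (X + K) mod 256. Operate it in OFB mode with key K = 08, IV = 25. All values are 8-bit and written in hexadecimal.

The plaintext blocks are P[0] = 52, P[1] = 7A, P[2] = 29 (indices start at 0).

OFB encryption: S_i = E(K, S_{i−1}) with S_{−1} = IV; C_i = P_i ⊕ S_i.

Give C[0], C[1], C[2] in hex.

C[0]: S = E(K, 25) = 2D; 52 ⊕ 2D = 7F.
C[1]: S = E(K, 2D) = 35; 7A ⊕ 35 = 4F.
C[2]: S = E(K, 35) = 3D; 29 ⊕ 3D = 14.

C[0] = 7F, C[1] = 4F, C[2] = 14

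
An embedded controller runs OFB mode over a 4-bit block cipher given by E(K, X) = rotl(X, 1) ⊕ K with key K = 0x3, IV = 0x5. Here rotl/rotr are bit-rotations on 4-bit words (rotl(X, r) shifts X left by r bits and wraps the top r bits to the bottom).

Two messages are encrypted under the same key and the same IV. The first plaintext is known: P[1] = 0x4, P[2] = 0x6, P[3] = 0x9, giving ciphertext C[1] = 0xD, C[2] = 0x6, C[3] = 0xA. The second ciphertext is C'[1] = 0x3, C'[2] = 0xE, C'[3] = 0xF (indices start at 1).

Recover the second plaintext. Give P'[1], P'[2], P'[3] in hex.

P'[1] = 0xA, P'[2] = 0xE, P'[3] = 0xC

In OFB with a reused IV, both messages share the same keystream S_i, so C_i ⊕ C'_i = P_i ⊕ P'_i and thus P'_i = P_i ⊕ C_i ⊕ C'_i.
P'[1]: 0x4 ⊕ 0xD ⊕ 0x3 = 0xA.
P'[2]: 0x6 ⊕ 0x6 ⊕ 0xE = 0xE.
P'[3]: 0x9 ⊕ 0xA ⊕ 0xF = 0xC.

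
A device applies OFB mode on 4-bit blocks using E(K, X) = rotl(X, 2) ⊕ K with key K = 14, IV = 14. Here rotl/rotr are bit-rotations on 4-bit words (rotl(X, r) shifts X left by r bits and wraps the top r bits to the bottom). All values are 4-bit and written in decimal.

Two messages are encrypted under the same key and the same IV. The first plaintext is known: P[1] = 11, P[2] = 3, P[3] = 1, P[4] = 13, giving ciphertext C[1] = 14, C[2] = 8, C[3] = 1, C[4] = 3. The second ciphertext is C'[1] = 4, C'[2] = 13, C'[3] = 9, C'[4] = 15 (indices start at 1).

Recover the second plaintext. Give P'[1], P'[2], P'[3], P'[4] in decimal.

In OFB with a reused IV, both messages share the same keystream S_i, so C_i ⊕ C'_i = P_i ⊕ P'_i and thus P'_i = P_i ⊕ C_i ⊕ C'_i.
P'[1]: 11 ⊕ 14 ⊕ 4 = 1.
P'[2]: 3 ⊕ 8 ⊕ 13 = 6.
P'[3]: 1 ⊕ 1 ⊕ 9 = 9.
P'[4]: 13 ⊕ 3 ⊕ 15 = 1.

P'[1] = 1, P'[2] = 6, P'[3] = 9, P'[4] = 1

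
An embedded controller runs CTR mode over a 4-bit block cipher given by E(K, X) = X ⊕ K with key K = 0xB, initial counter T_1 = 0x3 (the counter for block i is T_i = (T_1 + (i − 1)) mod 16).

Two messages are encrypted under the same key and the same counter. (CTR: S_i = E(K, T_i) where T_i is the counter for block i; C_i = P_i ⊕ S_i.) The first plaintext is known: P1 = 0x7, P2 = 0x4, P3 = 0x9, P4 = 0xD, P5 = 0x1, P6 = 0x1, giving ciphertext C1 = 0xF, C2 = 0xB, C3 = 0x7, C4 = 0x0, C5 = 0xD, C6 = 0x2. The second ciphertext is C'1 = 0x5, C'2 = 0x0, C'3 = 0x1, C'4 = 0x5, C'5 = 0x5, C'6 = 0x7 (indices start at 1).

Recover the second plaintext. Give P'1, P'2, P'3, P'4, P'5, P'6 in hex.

In CTR with a reused counter, both messages share the same keystream S_i, so C_i ⊕ C'_i = P_i ⊕ P'_i and thus P'_i = P_i ⊕ C_i ⊕ C'_i.
P'1: 0x7 ⊕ 0xF ⊕ 0x5 = 0xD.
P'2: 0x4 ⊕ 0xB ⊕ 0x0 = 0xF.
P'3: 0x9 ⊕ 0x7 ⊕ 0x1 = 0xF.
P'4: 0xD ⊕ 0x0 ⊕ 0x5 = 0x8.
P'5: 0x1 ⊕ 0xD ⊕ 0x5 = 0x9.
P'6: 0x1 ⊕ 0x2 ⊕ 0x7 = 0x4.

P'1 = 0xD, P'2 = 0xF, P'3 = 0xF, P'4 = 0x8, P'5 = 0x9, P'6 = 0x4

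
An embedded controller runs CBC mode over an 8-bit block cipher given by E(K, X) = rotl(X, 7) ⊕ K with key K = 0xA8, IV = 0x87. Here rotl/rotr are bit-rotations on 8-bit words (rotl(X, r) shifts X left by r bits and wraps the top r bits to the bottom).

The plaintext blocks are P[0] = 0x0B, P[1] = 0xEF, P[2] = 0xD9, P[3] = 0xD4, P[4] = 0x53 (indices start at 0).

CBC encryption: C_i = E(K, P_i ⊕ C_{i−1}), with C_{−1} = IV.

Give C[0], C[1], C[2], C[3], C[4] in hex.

C[0] = 0xEE, C[1] = 0x28, C[2] = 0x50, C[3] = 0xEA, C[4] = 0x74

C[0]: P[0] ⊕ 0x87 = 0x8C; E(K, 0x8C) = 0xEE.
C[1]: P[1] ⊕ 0xEE = 0x01; E(K, 0x01) = 0x28.
C[2]: P[2] ⊕ 0x28 = 0xF1; E(K, 0xF1) = 0x50.
C[3]: P[3] ⊕ 0x50 = 0x84; E(K, 0x84) = 0xEA.
C[4]: P[4] ⊕ 0xEA = 0xB9; E(K, 0xB9) = 0x74.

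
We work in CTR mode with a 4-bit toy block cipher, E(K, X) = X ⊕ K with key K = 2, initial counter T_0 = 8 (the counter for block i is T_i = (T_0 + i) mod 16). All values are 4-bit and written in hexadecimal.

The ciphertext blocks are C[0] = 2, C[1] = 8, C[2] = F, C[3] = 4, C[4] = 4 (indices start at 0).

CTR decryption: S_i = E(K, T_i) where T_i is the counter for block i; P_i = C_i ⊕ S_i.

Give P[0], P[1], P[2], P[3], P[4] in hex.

P[0] = 8, P[1] = 3, P[2] = 7, P[3] = D, P[4] = A

P[0]: T = 8, S = E(K, T) = A; 2 ⊕ A = 8.
P[1]: T = 9, S = E(K, T) = B; 8 ⊕ B = 3.
P[2]: T = A, S = E(K, T) = 8; F ⊕ 8 = 7.
P[3]: T = B, S = E(K, T) = 9; 4 ⊕ 9 = D.
P[4]: T = C, S = E(K, T) = E; 4 ⊕ E = A.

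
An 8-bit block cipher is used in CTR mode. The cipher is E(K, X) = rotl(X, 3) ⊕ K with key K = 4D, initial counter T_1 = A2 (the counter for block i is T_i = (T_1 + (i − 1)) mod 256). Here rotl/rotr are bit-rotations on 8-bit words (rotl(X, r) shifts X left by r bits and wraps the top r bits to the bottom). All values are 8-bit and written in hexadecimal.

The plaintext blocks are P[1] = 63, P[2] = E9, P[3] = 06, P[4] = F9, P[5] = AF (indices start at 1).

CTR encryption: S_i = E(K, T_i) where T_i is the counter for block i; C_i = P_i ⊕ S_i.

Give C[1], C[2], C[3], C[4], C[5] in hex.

C[1] = 3B, C[2] = B9, C[3] = 6E, C[4] = 99, C[5] = D7

C[1]: T = A2, S = E(K, T) = 58; 63 ⊕ 58 = 3B.
C[2]: T = A3, S = E(K, T) = 50; E9 ⊕ 50 = B9.
C[3]: T = A4, S = E(K, T) = 68; 06 ⊕ 68 = 6E.
C[4]: T = A5, S = E(K, T) = 60; F9 ⊕ 60 = 99.
C[5]: T = A6, S = E(K, T) = 78; AF ⊕ 78 = D7.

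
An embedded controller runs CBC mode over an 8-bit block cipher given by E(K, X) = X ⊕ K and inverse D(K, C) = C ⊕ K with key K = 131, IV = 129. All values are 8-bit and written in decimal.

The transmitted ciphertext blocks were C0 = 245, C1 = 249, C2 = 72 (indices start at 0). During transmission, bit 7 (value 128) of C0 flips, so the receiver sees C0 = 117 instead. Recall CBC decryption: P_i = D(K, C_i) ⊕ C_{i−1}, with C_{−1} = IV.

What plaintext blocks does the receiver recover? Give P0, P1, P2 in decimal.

P0 = 119, P1 = 15, P2 = 50

Only C0 changed, to 117. In CBC, a change in C_i garbles P_i and flips the same bit in P_{i+1}. Decrypting the received ciphertext:
P0: D(K, 117) = 246; 246 ⊕ 129 = 119.
P1: D(K, 249) = 122; 122 ⊕ 117 = 15.
P2: D(K, 72) = 203; 203 ⊕ 249 = 50.
Blocks that differ from the original plaintext: P0, P1.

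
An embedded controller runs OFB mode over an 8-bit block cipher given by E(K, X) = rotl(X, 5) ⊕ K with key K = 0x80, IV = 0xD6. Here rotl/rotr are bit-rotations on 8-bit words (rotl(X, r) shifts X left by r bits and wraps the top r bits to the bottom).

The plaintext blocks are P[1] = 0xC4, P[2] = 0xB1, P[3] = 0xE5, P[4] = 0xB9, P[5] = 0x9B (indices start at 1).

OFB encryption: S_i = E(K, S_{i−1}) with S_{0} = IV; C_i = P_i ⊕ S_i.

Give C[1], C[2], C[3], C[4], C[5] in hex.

C[1]: S = E(K, 0xD6) = 0x5A; 0xC4 ⊕ 0x5A = 0x9E.
C[2]: S = E(K, 0x5A) = 0xCB; 0xB1 ⊕ 0xCB = 0x7A.
C[3]: S = E(K, 0xCB) = 0xF9; 0xE5 ⊕ 0xF9 = 0x1C.
C[4]: S = E(K, 0xF9) = 0xBF; 0xB9 ⊕ 0xBF = 0x06.
C[5]: S = E(K, 0xBF) = 0x77; 0x9B ⊕ 0x77 = 0xEC.

C[1] = 0x9E, C[2] = 0x7A, C[3] = 0x1C, C[4] = 0x06, C[5] = 0xEC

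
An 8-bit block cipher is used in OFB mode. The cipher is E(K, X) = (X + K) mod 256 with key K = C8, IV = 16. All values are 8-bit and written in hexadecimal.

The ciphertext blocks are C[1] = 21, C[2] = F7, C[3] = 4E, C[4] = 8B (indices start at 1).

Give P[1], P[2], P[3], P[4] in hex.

OFB decryption: S_i = E(K, S_{i−1}) with S_{0} = IV; P_i = C_i ⊕ S_i.
P[1]: S = E(K, 16) = DE; 21 ⊕ DE = FF.
P[2]: S = E(K, DE) = A6; F7 ⊕ A6 = 51.
P[3]: S = E(K, A6) = 6E; 4E ⊕ 6E = 20.
P[4]: S = E(K, 6E) = 36; 8B ⊕ 36 = BD.

P[1] = FF, P[2] = 51, P[3] = 20, P[4] = BD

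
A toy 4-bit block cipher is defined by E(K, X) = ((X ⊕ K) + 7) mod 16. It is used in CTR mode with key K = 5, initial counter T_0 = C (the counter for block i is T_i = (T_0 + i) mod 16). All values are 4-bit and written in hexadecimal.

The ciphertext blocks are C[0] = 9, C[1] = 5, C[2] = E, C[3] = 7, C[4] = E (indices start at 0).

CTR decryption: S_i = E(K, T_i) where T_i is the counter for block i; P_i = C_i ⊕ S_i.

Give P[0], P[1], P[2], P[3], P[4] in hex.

P[0]: T = C, S = E(K, T) = 0; 9 ⊕ 0 = 9.
P[1]: T = D, S = E(K, T) = F; 5 ⊕ F = A.
P[2]: T = E, S = E(K, T) = 2; E ⊕ 2 = C.
P[3]: T = F, S = E(K, T) = 1; 7 ⊕ 1 = 6.
P[4]: T = 0, S = E(K, T) = C; E ⊕ C = 2.

P[0] = 9, P[1] = A, P[2] = C, P[3] = 6, P[4] = 2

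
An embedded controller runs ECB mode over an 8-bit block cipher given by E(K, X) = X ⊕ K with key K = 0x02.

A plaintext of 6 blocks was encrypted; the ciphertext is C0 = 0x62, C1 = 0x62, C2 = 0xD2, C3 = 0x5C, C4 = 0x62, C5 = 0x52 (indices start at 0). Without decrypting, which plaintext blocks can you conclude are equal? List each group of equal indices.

ECB encrypts each block independently with the same key, so equal ciphertext blocks imply equal plaintext blocks.
C0 = C1 = C4 = 0x62, so P0 = P1 = P4.

P0 = P1 = P4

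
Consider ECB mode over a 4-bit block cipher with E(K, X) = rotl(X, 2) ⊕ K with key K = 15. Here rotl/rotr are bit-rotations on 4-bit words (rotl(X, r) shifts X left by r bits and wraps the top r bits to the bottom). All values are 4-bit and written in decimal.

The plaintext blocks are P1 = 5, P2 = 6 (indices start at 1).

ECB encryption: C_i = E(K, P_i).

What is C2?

C2 = 6

C2: E(K, 6) = 6.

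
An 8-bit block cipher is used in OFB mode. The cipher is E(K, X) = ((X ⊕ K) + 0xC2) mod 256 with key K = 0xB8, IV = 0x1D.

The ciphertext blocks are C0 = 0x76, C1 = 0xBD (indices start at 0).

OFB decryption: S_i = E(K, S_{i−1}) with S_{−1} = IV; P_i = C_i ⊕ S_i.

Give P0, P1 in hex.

P0 = 0x11, P1 = 0x1C

P0: S = E(K, 0x1D) = 0x67; 0x76 ⊕ 0x67 = 0x11.
P1: S = E(K, 0x67) = 0xA1; 0xBD ⊕ 0xA1 = 0x1C.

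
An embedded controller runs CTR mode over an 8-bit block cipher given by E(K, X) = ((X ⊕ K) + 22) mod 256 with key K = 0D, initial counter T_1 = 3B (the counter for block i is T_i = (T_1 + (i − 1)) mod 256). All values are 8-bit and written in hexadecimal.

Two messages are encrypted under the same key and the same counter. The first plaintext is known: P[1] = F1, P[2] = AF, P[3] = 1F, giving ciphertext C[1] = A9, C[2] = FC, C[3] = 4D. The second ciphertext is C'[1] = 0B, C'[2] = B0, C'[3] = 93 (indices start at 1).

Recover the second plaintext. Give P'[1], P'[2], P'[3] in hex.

In CTR with a reused counter, both messages share the same keystream S_i, so C_i ⊕ C'_i = P_i ⊕ P'_i and thus P'_i = P_i ⊕ C_i ⊕ C'_i.
P'[1]: F1 ⊕ A9 ⊕ 0B = 53.
P'[2]: AF ⊕ FC ⊕ B0 = E3.
P'[3]: 1F ⊕ 4D ⊕ 93 = C1.

P'[1] = 53, P'[2] = E3, P'[3] = C1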